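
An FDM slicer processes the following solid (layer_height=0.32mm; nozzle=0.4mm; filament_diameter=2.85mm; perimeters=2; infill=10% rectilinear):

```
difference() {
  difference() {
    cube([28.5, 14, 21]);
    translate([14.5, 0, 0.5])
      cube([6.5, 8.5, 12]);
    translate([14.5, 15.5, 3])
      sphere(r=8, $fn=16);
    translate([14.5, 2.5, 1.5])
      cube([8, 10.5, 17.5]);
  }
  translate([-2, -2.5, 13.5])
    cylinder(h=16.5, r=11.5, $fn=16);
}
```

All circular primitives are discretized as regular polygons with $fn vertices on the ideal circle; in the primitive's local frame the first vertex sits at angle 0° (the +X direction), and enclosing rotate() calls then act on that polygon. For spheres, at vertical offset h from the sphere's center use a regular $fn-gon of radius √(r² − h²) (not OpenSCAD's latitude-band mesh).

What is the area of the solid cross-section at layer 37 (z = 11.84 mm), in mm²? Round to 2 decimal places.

At z = 11.84 mm: the cube is present — its section is the full 28.5×14 rectangle (area 399.00 mm²); the cube at (14.5, 0) is present — its section is the full 6.5×8.5 rectangle (area 55.25 mm²); the sphere at (14.5, 15.5) is absent (|z−center|=8.840 > r=8); the cube at (14.5, 2.5) is present — its section is the full 8×10.5 rectangle (area 84.00 mm²); Subtracting the remaining from the first: starting from the 28.5×14 cube (399.00 mm²), the 6.5×8.5 cube at (14.5, 0) lies inside it touching the edge (removes its full 55.25 mm²); the 8×10.5 cube at (14.5, 2.5) partially overlaps it — only the 45.00 mm² overlap (of its 84.00 mm²) is removed, clipping the outline — area = 298.75 mm²; the cylinder at (-2, -2.5) is not intersected at this z (z outside [13.5, 30]); Subtracting the remaining from the first: none of the subtracted shapes is present at this height, so that combined region is unchanged — area = 298.75 mm². Overall, the cross-section is a single solid region. Net area = 298.75 mm².

298.75 mm²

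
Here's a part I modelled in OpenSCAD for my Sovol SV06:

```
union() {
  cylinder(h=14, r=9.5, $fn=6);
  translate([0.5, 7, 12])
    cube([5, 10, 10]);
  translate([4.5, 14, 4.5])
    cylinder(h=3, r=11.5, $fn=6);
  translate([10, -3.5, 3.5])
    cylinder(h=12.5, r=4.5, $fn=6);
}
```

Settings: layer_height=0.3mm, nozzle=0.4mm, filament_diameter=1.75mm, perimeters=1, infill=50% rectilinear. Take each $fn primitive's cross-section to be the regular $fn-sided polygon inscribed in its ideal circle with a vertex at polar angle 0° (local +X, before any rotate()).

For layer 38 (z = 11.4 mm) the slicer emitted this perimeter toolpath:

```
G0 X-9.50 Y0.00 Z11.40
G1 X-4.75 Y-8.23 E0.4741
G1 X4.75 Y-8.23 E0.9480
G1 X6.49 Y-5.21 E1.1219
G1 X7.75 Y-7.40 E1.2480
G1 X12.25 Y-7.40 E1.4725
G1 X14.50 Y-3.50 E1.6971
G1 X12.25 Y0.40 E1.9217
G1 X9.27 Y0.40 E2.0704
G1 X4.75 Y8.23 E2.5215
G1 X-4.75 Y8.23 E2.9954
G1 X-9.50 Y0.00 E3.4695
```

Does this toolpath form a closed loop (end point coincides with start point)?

Start point (G0): (-9.50, 0.00). End point (last G1): the path returns to the start — closed.

yes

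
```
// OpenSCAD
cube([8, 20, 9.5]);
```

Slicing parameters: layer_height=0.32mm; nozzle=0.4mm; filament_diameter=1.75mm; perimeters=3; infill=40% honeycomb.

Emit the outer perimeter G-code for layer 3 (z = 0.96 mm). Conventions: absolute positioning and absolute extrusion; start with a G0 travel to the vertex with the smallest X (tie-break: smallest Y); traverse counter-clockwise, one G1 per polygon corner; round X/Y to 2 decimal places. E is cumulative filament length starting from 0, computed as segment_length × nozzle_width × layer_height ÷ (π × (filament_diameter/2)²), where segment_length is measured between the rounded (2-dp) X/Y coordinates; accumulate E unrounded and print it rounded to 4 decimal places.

G0 X0.00 Y0.00 Z0.96
G1 X8.00 Y0.00 E0.4257
G1 X8.00 Y20.00 E1.4901
G1 X0.00 Y20.00 E1.9158
G1 X0.00 Y0.00 E2.9801

At z = 0.96 mm: the cube (footprint 8×20) is included at this height. The outline is a single polygon with 4 vertices. Extrusion per mm of travel: 0.4 × 0.32 / (π × 0.875²) = 0.053216. Accumulating E over each segment gives final E = 2.9801.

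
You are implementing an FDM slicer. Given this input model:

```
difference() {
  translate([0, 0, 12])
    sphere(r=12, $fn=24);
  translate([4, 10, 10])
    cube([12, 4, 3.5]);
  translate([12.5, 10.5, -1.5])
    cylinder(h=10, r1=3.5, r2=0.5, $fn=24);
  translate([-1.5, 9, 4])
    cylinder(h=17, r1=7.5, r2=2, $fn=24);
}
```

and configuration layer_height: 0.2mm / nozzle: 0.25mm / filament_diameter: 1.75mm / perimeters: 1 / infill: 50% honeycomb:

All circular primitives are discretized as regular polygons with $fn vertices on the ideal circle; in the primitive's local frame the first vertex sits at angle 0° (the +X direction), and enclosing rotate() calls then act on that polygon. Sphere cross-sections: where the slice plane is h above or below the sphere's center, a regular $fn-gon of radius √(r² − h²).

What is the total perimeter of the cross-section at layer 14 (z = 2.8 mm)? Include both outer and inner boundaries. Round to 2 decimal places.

48.27 mm

At z = 2.8 mm: the r=12 sphere contributes a regular 24-gon of circumradius √(12²−9.2²) = 7.705 (perimeter = 2·24·7.705·sin(180°/24) = 48.27 mm); the cube at (4, 10) does not reach this height (z outside [10, 13.5]); the cone at (12.5, 10.5) (r1=3.5→r2=0.5) has section circumradius 2.210 here — a regular 24-gon (perimeter = 2·24·2.210·sin(180°/24) = 13.85 mm); the cone at (-1.5, 9) is not intersected at this z (z outside [4, 21]); Taking the first minus the rest: starting from the r=12 sphere, the cone at (12.5, 10.5) misses the remaining region (no effect) — boundary = 48.27 mm. Overall, the cross-section is a single solid region. Total boundary length (outer) = 48.27 mm.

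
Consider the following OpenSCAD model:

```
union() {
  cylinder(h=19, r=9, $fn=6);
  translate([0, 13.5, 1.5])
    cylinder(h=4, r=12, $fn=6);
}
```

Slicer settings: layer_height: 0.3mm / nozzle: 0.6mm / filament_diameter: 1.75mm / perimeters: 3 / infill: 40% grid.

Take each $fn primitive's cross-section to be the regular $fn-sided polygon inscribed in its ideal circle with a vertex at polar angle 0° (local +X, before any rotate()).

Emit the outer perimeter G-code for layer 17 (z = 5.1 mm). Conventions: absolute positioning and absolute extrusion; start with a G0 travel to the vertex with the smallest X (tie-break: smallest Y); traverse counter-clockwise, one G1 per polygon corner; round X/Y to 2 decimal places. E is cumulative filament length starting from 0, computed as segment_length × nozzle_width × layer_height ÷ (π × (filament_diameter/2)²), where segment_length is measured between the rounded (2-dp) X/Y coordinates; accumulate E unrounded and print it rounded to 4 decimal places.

At z = 5.1 mm: the cylinder: section is a regular 6-gon, circumradius r=9; the r=12 cylinder at (0, 13.5) gives a regular 6-gon of circumradius 12 (constant along its height); Taking the union: the regions partially overlap (shared area 53.60 mm²), so overlapping operands fuse into one piece — 1 connected region. The outline is a single polygon with 10 vertices. Extrusion per mm of travel: 0.6 × 0.3 / (π × 0.875²) = 0.074835. Accumulating E over each segment gives final E = 7.0473.

G0 X-12.00 Y13.50 Z5.10
G1 X-6.60 Y4.15 E0.8080
G1 X-9.00 Y0.00 E1.1668
G1 X-4.50 Y-7.79 E1.8400
G1 X4.50 Y-7.79 E2.5135
G1 X9.00 Y0.00 E3.1868
G1 X6.60 Y4.15 E3.5455
G1 X12.00 Y13.50 E4.3536
G1 X6.00 Y23.89 E5.2514
G1 X-6.00 Y23.89 E6.1495
G1 X-12.00 Y13.50 E7.0473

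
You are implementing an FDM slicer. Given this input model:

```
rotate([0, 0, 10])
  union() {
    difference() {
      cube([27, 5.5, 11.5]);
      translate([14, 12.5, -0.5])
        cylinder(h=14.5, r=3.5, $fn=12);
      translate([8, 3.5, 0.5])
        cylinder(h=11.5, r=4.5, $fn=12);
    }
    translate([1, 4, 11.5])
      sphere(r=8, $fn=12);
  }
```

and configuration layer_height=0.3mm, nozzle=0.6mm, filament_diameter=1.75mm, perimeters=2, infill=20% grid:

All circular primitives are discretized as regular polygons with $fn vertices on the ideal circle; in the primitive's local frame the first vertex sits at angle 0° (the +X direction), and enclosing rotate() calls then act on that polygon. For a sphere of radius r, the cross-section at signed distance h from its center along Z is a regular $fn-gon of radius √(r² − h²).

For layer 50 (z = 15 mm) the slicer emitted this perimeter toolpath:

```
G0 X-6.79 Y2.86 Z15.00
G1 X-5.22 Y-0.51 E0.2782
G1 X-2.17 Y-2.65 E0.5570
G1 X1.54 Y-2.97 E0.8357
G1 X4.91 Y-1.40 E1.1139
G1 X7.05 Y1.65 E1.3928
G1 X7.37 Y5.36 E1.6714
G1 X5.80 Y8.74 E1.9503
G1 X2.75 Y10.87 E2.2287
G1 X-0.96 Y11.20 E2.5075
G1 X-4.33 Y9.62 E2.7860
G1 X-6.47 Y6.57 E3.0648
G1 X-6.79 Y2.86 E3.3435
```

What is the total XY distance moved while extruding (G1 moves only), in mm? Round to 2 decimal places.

44.68 mm

Sum the Euclidean lengths of each G1 segment: total = 44.68 mm.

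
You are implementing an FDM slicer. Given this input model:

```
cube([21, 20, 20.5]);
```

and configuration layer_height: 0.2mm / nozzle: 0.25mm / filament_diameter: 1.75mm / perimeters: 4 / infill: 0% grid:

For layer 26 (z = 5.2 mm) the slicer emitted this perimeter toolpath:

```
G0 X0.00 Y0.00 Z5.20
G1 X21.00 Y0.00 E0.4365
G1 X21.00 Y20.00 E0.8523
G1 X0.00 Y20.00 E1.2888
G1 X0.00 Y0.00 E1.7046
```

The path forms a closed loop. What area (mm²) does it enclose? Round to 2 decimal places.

Apply the shoelace formula to the sequence of (X, Y) vertices; enclosed area = 420.00 mm².

420.00 mm²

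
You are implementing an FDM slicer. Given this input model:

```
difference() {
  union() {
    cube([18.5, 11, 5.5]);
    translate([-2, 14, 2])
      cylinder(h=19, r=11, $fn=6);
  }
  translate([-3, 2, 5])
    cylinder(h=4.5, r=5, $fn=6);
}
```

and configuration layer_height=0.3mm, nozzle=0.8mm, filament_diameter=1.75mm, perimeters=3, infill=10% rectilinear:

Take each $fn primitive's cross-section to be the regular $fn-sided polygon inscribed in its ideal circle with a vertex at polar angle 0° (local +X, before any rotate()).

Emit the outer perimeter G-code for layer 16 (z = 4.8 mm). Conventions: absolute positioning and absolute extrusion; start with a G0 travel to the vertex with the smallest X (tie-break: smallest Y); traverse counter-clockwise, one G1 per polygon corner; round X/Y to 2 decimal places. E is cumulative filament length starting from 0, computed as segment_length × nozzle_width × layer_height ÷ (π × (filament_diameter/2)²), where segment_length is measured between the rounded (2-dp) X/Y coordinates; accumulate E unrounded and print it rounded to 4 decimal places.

G0 X-13.00 Y14.00 Z4.80
G1 X-7.50 Y4.47 E1.0979
G1 X0.00 Y4.47 E1.8463
G1 X0.00 Y0.00 E2.2923
G1 X18.50 Y0.00 E4.1382
G1 X18.50 Y11.00 E5.2358
G1 X7.27 Y11.00 E6.3563
G1 X9.00 Y14.00 E6.7019
G1 X3.50 Y23.53 E7.7998
G1 X-7.50 Y23.53 E8.8974
G1 X-13.00 Y14.00 E9.9953

At z = 4.8 mm: the cube is present — its section is the full 18.5×11 rectangle; the cylinder at (-2, 14): section is a regular 6-gon, circumradius r=11; Combining (union): the regions partially overlap (shared area 35.14 mm²), so overlapping operands fuse into one piece — 1 connected region; the cylinder at (-3, 2) does not reach this height (z outside [5, 9.5]); Subtracting the remaining from the first: none of the subtracted shapes is present at this height, so that combined region is unchanged — 1 connected region. The outline is a single polygon with 10 vertices. Extrusion per mm of travel: 0.8 × 0.3 / (π × 0.875²) = 0.099780. Accumulating E over each segment gives final E = 9.9953.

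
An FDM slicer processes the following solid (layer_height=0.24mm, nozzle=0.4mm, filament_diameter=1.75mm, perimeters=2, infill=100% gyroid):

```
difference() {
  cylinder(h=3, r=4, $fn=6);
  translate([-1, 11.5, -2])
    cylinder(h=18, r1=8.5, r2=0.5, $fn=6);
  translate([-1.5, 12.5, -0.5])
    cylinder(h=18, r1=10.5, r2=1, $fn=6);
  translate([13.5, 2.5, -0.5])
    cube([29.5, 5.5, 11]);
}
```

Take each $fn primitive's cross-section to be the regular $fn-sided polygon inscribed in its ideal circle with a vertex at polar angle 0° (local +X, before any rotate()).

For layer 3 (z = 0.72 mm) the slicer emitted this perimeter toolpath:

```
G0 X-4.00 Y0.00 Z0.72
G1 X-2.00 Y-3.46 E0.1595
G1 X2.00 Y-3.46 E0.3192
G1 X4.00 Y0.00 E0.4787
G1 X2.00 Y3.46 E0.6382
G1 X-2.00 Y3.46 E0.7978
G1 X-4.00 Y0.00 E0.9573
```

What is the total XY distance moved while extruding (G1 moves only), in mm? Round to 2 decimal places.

Sum the Euclidean lengths of each G1 segment: total = 23.99 mm.

23.99 mm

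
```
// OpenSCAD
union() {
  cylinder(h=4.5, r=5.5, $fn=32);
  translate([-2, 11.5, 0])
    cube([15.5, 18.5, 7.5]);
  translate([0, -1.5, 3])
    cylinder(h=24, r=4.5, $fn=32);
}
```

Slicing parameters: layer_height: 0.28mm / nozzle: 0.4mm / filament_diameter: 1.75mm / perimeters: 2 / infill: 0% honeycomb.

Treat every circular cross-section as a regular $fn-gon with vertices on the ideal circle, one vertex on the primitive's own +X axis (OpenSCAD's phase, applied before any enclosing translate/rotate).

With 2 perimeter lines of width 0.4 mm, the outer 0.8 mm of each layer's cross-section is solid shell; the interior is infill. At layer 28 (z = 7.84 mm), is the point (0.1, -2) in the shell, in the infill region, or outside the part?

At z = 7.84 mm: the cylinder is absent (z outside [0, 4.5]); the cube at (-2, 11.5) does not reach this height (z outside [0, 7.5]); the r=4.5 cylinder at (0, -1.5) contributes a regular 32-gon of circumradius 4.5; Combining (union): only the r=4.5 cylinder at (0, -1.5) is present, so the union is just that shape — 1 connected region. Overall, the cross-section is a single solid region. The nearest boundary edge runs (0.88, -5.91)→(1.72, -5.66); distance from the point to it = 3.97 mm. The point is inside the cross-section and 3.97 mm from the nearest boundary — more than the 0.8 mm shell width (2 × 0.4), so it's in the infill interior.

infill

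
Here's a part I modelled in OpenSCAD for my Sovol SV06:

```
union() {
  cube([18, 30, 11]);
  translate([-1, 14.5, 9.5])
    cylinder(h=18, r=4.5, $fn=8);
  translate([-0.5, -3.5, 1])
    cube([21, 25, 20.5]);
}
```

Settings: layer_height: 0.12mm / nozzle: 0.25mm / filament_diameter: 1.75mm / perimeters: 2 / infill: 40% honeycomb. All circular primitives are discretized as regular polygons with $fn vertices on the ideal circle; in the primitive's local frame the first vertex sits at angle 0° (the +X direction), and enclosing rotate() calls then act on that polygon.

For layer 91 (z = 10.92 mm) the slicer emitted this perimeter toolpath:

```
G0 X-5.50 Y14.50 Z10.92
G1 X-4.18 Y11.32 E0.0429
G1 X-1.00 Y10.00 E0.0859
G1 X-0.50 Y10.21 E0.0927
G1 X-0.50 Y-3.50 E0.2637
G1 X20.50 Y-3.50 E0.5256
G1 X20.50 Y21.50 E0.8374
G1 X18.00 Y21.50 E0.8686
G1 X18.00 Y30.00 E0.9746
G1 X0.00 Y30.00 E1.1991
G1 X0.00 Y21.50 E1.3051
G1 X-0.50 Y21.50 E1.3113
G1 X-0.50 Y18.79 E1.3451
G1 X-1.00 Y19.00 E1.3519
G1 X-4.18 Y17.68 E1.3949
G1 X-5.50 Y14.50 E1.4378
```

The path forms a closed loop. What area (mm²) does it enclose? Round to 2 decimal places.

Apply the shoelace formula to the sequence of (X, Y) vertices; enclosed area = 711.01 mm².

711.01 mm²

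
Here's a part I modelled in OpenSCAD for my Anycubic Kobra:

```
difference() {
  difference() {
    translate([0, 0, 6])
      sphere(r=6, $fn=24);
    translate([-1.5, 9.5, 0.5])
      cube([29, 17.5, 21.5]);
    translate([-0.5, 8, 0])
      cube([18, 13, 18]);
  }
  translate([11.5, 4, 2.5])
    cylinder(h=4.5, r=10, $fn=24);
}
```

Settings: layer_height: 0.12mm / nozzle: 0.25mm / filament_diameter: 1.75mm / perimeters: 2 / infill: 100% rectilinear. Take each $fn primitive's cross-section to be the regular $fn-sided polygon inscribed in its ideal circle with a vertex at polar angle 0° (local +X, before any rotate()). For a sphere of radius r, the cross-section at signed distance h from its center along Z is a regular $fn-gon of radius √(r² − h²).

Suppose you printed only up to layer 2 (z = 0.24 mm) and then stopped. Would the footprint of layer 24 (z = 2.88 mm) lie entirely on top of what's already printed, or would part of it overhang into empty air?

Compare the two slices. At z = 0.24: the sphere: section is a regular 24-gon, circumradius = √(r²−h²) = √(6²−5.76²) = 1.680 (area = (24/2)·1.680²·sin(360°/24) = 8.77 mm²); the cube at (-1.5, 9.5) is absent (z outside [0.5, 22]); the cube at (-0.5, 8) (footprint 18×13) is included at this height (area 234.00 mm²); Taking the first minus the rest: starting from the r=6 sphere (8.77 mm²), the 18×13 cube at (-0.5, 8) misses the remaining region (no effect) — area = 8.77 mm²; the cylinder at (11.5, 4) is not intersected at this z (z outside [2.5, 7]); Subtracting the remaining from the first: none of the subtracted shapes is present at this height, so that combined region is unchanged — area = 8.77 mm². At z = 2.88: the r=6 sphere contributes a regular 24-gon of circumradius √(6²−3.12²) = 5.125 (area = (24/2)·5.125²·sin(360°/24) = 81.58 mm²); the cube at (-1.5, 9.5) is present — its section is the full 29×17.5 rectangle (area 507.50 mm²); the cube at (-0.5, 8) (footprint 18×13) is included at this height (area 234.00 mm²); Taking the first minus the rest: starting from the r=6 sphere (81.58 mm²), the 29×17.5 cube at (-1.5, 9.5) misses the remaining region (no effect); the 18×13 cube at (-0.5, 8) misses the remaining region (no effect) — area = 81.58 mm²; the r=10 cylinder at (11.5, 4) gives a regular 24-gon of circumradius 10 (constant along its height) (area = (24/2)·10.000²·sin(360°/24) = 310.58 mm²); Taking the first minus the rest: starting from the result so far (81.58 mm²), the r=10 cylinder at (11.5, 4) partially overlaps it — only the 16.01 mm² overlap (of its 310.58 mm²) is removed, clipping the outline — area = 65.57 mm². Checking containment: at z = 2.88 the cross-section extends beyond the z = 0.24 cross-section by about 56.80 mm².

part overhangs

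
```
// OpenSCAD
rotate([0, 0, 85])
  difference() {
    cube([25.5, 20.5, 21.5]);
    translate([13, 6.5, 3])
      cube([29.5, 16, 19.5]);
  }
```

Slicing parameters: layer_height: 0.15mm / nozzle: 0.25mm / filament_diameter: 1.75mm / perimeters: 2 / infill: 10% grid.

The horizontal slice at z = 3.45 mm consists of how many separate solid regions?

At z = 3.45 mm: the cube is present — its section is the full 25.5×20.5 rectangle; the 29.5×16 cube at (13, 6.5) contributes its full rectangle; Subtracting the remaining from the first: starting from the 25.5×20.5 cube, the 29.5×16 cube at (13, 6.5) partially overlaps it — only the 175.00 mm² overlap (of its 472.00 mm²) is removed, clipping the outline — 1 connected region; (rotated 85° about Z; rotation is an isometry so areas/perimeters/island counts are preserved). The result has 1 disconnected region.

1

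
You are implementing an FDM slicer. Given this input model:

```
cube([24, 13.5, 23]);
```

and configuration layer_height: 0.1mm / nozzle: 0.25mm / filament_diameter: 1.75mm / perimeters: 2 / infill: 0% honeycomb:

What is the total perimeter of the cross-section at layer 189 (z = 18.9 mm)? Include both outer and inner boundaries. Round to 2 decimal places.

75.00 mm

At z = 18.9 mm: the cube (footprint 24×13.5) is included at this height (perimeter 75.00 mm). Overall, the cross-section is a single solid region. Total boundary length (outer) = 75.00 mm.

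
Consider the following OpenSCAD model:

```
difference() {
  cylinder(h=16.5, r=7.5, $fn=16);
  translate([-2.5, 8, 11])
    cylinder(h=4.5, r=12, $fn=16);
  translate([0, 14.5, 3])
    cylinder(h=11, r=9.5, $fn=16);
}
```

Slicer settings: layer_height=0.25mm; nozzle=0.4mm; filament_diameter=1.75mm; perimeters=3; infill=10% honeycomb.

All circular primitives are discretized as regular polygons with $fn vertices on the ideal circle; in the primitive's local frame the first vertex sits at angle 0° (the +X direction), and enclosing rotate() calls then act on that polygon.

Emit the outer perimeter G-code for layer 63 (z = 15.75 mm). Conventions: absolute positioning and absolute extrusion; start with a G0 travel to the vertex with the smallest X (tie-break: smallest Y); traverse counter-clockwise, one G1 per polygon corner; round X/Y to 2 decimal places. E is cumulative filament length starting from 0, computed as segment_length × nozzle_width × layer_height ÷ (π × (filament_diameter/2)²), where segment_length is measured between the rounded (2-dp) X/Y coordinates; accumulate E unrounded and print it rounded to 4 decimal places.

G0 X-7.50 Y0.00 Z15.75
G1 X-6.93 Y-2.87 E0.1217
G1 X-5.30 Y-5.30 E0.2433
G1 X-2.87 Y-6.93 E0.3650
G1 X0.00 Y-7.50 E0.4866
G1 X2.87 Y-6.93 E0.6083
G1 X5.30 Y-5.30 E0.7299
G1 X6.93 Y-2.87 E0.8516
G1 X7.50 Y0.00 E0.9732
G1 X6.93 Y2.87 E1.0949
G1 X5.30 Y5.30 E1.2165
G1 X2.87 Y6.93 E1.3382
G1 X0.00 Y7.50 E1.4598
G1 X-2.87 Y6.93 E1.5815
G1 X-5.30 Y5.30 E1.7031
G1 X-6.93 Y2.87 E1.8248
G1 X-7.50 Y0.00 E1.9464

At z = 15.75 mm: the r=7.5 cylinder gives a regular 16-gon of circumradius 7.5 (constant along its height); the cylinder at (-2.5, 8) is absent (z outside [11, 15.5]); the cylinder at (0, 14.5) is absent (z outside [3, 14]); Taking the first minus the rest: none of the subtracted shapes is present at this height, so the r=7.5 cylinder is unchanged — 1 connected region. The outline is a single polygon with 16 vertices. Extrusion per mm of travel: 0.4 × 0.25 / (π × 0.875²) = 0.041575. Accumulating E over each segment gives final E = 1.9464.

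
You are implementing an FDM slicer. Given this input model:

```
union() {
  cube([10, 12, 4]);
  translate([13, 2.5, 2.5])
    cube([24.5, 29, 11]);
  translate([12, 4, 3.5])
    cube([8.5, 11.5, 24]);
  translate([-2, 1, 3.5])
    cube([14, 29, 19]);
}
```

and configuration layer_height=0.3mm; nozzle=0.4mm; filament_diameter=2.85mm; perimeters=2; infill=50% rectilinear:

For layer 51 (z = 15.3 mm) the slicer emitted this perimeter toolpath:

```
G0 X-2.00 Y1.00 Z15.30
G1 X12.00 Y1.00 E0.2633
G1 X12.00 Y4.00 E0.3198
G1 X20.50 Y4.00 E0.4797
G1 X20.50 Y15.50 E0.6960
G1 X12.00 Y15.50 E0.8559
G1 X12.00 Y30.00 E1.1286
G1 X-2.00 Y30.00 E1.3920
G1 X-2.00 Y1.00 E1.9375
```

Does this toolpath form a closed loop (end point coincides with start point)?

Start point (G0): (-2.00, 1.00). End point (last G1): the path returns to the start — closed.

yes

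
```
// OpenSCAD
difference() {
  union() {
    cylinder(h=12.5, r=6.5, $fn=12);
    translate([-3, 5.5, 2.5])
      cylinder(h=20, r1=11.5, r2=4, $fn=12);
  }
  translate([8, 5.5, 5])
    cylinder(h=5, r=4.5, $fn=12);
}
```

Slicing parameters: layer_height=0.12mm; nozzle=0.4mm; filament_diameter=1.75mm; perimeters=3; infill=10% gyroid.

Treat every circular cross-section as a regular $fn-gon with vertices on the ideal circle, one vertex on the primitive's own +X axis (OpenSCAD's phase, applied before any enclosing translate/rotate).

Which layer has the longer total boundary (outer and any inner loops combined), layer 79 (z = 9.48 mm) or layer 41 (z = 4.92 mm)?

Layer 79 (z = 9.48): the cylinder: section is a regular 12-gon, circumradius r=6.5 (perimeter = 2·12·6.500·sin(180°/12) = 40.38 mm); the cone at (-3, 5.5) contributes a regular 12-gon of circumradius 8.883 (interpolated between r1=11.5 and r2=4 at t=0.349) (perimeter = 2·12·8.883·sin(180°/12) = 55.18 mm); Merging all regions: the regions partially overlap (shared area 83.07 mm²), so the edge portions inside another operand are dropped and the merged outline is re-measured after clipping — boundary = 61.75 mm; the r=4.5 cylinder at (8, 5.5) gives a regular 12-gon of circumradius 4.5 (constant along its height) (perimeter = 2·12·4.500·sin(180°/12) = 27.95 mm); Taking the first minus the rest: starting from the result so far, the r=4.5 cylinder at (8, 5.5) partially overlaps it — only the 10.14 mm² overlap (of its 60.75 mm²) is removed, clipping the outline — boundary = 62.88 mm. So its perimeter = 62.88 mm. Layer 41 (z = 4.92): the r=6.5 cylinder gives a regular 12-gon of circumradius 6.5 (constant along its height) (perimeter = 2·12·6.500·sin(180°/12) = 40.38 mm); the cone at (-3, 5.5): at t=0.121 of its height the radius interpolates to r₁+(r₂−r₁)t = 10.592, giving a regular 12-gon of that circumradius (perimeter = 2·12·10.592·sin(180°/12) = 65.80 mm); Combining (union): the regions partially overlap (shared area 106.18 mm²), so the edge portions inside another operand are dropped and the merged outline is re-measured after clipping — boundary = 68.55 mm; the cylinder at (8, 5.5) does not reach this height (z outside [5, 10]); Taking the first minus the rest: none of the subtracted shapes is present at this height, so that combined region is unchanged — boundary = 68.55 mm. So its perimeter = 68.55 mm. Layer 41 is larger (68.55 vs 62.88 mm).

layer 41 (z = 4.92 mm)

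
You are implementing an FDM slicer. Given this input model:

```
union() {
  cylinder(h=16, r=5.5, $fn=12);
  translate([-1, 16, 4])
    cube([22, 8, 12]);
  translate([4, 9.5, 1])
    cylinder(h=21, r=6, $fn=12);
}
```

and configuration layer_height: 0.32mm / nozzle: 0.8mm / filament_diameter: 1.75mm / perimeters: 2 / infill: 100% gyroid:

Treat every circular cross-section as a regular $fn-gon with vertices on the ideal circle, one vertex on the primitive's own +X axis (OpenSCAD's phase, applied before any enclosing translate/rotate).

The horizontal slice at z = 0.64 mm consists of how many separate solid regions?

1

At z = 0.64 mm: the r=5.5 cylinder contributes a regular 12-gon of circumradius 5.5; the cube at (-1, 16) is not intersected at this z (z outside [4, 16]); the cylinder at (4, 9.5) does not reach this height (z outside [1, 22]); Merging all regions: only the r=5.5 cylinder is present, so the union is just that shape — 1 connected region. The result has 1 disconnected region.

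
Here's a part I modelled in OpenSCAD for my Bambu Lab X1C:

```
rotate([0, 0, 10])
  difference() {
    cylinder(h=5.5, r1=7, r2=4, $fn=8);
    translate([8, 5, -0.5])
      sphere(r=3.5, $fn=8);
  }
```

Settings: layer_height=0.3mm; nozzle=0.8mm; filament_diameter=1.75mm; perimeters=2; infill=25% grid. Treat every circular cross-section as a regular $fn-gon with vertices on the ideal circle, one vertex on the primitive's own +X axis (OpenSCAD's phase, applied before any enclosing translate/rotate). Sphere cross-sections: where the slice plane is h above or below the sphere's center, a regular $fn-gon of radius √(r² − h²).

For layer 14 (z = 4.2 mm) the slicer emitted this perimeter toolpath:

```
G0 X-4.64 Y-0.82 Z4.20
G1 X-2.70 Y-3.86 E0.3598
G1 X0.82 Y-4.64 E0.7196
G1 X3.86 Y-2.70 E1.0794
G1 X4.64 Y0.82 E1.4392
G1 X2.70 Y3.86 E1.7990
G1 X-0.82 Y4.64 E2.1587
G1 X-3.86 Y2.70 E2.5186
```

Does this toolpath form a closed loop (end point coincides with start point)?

no

Start point (G0): (-4.64, -0.82). End point (last G1): the path does not return to the start — open.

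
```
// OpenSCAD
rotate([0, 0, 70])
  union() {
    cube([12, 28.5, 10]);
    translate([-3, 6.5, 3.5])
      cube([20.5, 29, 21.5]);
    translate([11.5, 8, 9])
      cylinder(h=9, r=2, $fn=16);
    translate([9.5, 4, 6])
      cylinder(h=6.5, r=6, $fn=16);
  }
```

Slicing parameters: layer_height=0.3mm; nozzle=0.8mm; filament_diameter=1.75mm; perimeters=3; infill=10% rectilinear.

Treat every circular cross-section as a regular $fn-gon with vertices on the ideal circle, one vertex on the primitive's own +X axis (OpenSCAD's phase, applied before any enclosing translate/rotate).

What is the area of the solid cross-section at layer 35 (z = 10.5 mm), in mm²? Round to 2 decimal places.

678.34 mm²

At z = 10.5 mm: the cube does not reach this height (z outside [0, 10]); the cube at (-3, 6.5) is present — its section is the full 20.5×29 rectangle (area 594.50 mm²); the cylinder at (11.5, 8): section is a regular 16-gon, circumradius r=2 (area = (16/2)·2.000²·sin(360°/16) = 12.25 mm²); the r=6 cylinder at (9.5, 4) gives a regular 16-gon of circumradius 6 (constant along its height) (area = (16/2)·6.000²·sin(360°/16) = 110.21 mm²); Taking the union: the regions partially overlap — summed areas 716.96 mm² minus the doubly-counted overlap 38.61 mm² gives 678.34 mm² — area = 678.34 mm²; (whole slice rotated 70° about Z — lengths, areas and connectivity unchanged). Overall, the cross-section is a single solid region. Net area = 678.34 mm².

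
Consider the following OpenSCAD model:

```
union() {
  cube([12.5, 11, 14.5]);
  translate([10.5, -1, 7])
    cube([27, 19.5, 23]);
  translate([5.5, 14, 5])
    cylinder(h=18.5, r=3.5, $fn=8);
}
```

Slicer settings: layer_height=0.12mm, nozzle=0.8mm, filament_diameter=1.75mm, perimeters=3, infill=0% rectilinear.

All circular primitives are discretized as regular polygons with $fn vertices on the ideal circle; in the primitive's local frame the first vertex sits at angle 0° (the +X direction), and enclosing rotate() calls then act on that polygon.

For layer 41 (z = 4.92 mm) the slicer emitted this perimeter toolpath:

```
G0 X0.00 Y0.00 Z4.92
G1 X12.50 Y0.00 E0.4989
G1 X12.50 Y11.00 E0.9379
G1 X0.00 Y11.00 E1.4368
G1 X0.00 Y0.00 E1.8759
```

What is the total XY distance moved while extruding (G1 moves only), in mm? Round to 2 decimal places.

47.00 mm

Sum the Euclidean lengths of each G1 segment: total = 47.00 mm.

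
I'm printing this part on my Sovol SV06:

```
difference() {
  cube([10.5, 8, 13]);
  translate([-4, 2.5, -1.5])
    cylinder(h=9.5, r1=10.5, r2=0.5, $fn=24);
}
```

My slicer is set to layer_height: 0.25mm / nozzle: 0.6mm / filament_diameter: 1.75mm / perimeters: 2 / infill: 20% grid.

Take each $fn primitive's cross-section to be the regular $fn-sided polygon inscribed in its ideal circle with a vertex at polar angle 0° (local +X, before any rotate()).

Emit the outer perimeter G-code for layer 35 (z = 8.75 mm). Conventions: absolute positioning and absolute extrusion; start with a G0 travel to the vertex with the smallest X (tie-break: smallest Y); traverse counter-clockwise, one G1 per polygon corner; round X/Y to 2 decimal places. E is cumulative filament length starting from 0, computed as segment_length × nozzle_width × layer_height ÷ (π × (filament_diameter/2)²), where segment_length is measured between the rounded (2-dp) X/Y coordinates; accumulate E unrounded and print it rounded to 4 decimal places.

G0 X0.00 Y0.00 Z8.75
G1 X10.50 Y0.00 E0.6548
G1 X10.50 Y8.00 E1.1537
G1 X0.00 Y8.00 E1.8085
G1 X0.00 Y0.00 E2.3074

At z = 8.75 mm: the cube is present — its section is the full 10.5×8 rectangle; the cone at (-4, 2.5) is absent (z outside [-1.5, 8]); After the difference (first − rest): none of the subtracted shapes is present at this height, so the 10.5×8 cube is unchanged — 1 connected region. The outline is a single polygon with 4 vertices. Extrusion per mm of travel: 0.6 × 0.25 / (π × 0.875²) = 0.062363. Accumulating E over each segment gives final E = 2.3074.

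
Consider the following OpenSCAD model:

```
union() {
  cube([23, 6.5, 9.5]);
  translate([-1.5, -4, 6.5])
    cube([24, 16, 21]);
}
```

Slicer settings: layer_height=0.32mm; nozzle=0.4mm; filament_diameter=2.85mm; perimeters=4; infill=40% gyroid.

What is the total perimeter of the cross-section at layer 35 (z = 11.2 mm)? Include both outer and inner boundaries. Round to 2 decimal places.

At z = 11.2 mm: the cube does not reach this height (z outside [0, 9.5]); the cube at (-1.5, -4) (footprint 24×16) is included at this height (perimeter 80.00 mm); Combining (union): only the 24×16 cube at (-1.5, -4) is present, so the union is just that shape — boundary = 80.00 mm. Overall, the cross-section is a single solid region. Total boundary length (outer) = 80.00 mm.

80.00 mm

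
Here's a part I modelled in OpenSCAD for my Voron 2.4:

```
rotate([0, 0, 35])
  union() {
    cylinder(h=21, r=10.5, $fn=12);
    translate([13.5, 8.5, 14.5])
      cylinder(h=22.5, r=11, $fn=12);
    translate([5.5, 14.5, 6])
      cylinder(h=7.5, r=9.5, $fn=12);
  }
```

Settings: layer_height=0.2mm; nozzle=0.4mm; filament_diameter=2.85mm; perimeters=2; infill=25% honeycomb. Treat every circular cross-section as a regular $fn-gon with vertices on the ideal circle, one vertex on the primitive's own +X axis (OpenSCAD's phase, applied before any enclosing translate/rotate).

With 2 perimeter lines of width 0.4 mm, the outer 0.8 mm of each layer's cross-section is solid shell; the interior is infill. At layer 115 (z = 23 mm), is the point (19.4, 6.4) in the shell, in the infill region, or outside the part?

outside

At z = 23 mm: the cylinder does not reach this height (z outside [0, 21]); the r=11 cylinder at (13.5, 8.5) contributes a regular 12-gon of circumradius 11; the cylinder at (5.5, 14.5) does not reach this height (z outside [6, 13.5]); Taking the union: only the r=11 cylinder at (13.5, 8.5) is present, so the union is just that shape — 1 connected region; (whole slice rotated 35° about Z — lengths, areas and connectivity unchanged). Overall, the cross-section is a single solid region. Undo the 35° rotation: the query point maps to (19.562, -5.885) in the un-rotated model frame. The nearest boundary edge runs (13.50, -2.50)→(19.00, -1.03); distance from the point to it = 4.84 mm. The point is not inside any of the regions above, so it lies outside the cross-section (4.84 mm from the nearest boundary).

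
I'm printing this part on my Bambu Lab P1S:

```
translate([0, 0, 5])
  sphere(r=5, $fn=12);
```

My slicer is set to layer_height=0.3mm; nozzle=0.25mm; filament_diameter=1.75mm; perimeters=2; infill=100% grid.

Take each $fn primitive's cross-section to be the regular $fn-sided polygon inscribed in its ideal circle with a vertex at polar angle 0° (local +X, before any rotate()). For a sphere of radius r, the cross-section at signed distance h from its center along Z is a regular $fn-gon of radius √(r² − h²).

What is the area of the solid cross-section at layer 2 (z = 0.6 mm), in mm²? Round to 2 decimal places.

16.92 mm²

At z = 0.6 mm: the r=5 sphere slices to a regular 12-gon of circumradius 2.375 (√(r²−h²) with h=4.4 from center) (area = (12/2)·2.375²·sin(360°/12) = 16.92 mm²). Overall, the cross-section is a single solid region. Net area = 16.92 mm².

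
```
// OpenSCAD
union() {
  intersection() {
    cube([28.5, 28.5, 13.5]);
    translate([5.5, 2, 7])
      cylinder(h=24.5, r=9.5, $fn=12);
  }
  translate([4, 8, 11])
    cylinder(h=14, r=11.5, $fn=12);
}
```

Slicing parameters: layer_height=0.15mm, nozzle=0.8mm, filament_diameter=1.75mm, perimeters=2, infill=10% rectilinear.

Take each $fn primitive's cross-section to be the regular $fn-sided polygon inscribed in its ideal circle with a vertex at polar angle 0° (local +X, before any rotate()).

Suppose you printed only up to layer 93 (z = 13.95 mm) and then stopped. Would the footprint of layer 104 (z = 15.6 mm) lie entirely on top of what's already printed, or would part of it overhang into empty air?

Compare the two slices. At z = 13.95: the cube is not intersected at this z (z outside [0, 13.5]); the r=9.5 cylinder at (5.5, 2) gives a regular 12-gon of circumradius 9.5 (constant along its height) (area = (12/2)·9.500²·sin(360°/12) = 270.75 mm²); After intersecting: at least one operand is absent at this height, so nothing remains; the cylinder at (4, 8): section is a regular 12-gon, circumradius r=11.5 (area = (12/2)·11.500²·sin(360°/12) = 396.75 mm²); Merging all regions: only the r=11.5 cylinder at (4, 8) is present, so the union is just that shape — area = 396.75 mm². At z = 15.6: the cube does not reach this height (z outside [0, 13.5]); the r=9.5 cylinder at (5.5, 2) contributes a regular 12-gon of circumradius 9.5 (area = (12/2)·9.500²·sin(360°/12) = 270.75 mm²); Taking the intersection: at least one operand is absent at this height, so nothing remains; the r=11.5 cylinder at (4, 8) gives a regular 12-gon of circumradius 11.5 (constant along its height) (area = (12/2)·11.500²·sin(360°/12) = 396.75 mm²); Merging all regions: only the r=11.5 cylinder at (4, 8) is present, so the union is just that shape — area = 396.75 mm². Checking containment: the cross-section at z = 15.6 is a subset of the cross-section at z = 13.95.

entirely on top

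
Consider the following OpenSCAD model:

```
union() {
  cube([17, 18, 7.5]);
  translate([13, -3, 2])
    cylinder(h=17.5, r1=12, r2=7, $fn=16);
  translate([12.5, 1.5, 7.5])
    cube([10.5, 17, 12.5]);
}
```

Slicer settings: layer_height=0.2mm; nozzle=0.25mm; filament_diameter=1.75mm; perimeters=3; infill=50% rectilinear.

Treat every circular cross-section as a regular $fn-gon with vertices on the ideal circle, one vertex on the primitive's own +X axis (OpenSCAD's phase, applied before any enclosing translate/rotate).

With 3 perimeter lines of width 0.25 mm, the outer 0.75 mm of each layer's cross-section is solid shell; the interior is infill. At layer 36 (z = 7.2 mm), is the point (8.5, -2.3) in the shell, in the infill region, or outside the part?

At z = 7.2 mm: the cube is present — its section is the full 17×18 rectangle; the cone at (13, -3) (r1=12→r2=7) has section circumradius 10.514 here — a regular 16-gon; the cube at (12.5, 1.5) does not reach this height (z outside [7.5, 20]); Taking the union: the regions partially overlap (shared area 82.43 mm²), so overlapping operands fuse into one piece — 1 connected region. Overall, the cross-section is a single solid region. The nearest boundary edge runs (2.49, -3.00)→(3.08, 0.00); distance from the point to it = 5.76 mm. The point is inside the cross-section and 5.76 mm from the nearest boundary — more than the 0.75 mm shell width (3 × 0.25), so it's in the infill interior.

infill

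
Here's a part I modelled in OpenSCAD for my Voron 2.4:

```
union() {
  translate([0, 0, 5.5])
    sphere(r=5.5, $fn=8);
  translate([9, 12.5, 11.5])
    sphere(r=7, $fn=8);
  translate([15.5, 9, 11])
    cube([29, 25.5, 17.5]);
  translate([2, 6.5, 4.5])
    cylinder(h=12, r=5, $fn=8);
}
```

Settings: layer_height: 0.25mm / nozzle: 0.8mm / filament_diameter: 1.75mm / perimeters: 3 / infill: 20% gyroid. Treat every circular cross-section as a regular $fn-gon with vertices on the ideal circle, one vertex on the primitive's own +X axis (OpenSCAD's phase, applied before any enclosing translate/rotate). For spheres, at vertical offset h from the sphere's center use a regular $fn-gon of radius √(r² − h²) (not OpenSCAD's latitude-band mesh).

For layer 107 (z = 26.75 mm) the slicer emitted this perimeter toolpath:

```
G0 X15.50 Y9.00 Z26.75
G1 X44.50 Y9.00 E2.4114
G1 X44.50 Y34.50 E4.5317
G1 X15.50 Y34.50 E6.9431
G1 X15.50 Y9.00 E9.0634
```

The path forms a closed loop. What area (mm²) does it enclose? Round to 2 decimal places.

Apply the shoelace formula to the sequence of (X, Y) vertices; enclosed area = 739.50 mm².

739.50 mm²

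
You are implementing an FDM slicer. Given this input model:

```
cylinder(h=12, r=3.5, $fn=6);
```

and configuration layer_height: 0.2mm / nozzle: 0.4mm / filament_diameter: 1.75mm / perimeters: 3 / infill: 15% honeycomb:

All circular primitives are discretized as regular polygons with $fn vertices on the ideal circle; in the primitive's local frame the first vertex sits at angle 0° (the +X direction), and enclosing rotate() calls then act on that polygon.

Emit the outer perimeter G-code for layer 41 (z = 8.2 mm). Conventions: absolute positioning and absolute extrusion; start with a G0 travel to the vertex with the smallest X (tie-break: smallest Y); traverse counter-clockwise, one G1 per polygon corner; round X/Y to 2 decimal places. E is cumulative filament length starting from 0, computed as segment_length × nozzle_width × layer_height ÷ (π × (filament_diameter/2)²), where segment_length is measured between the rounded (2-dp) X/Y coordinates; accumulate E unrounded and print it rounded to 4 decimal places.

At z = 8.2 mm: the r=3.5 cylinder contributes a regular 6-gon of circumradius 3.5. The outline is a single polygon with 6 vertices. Extrusion per mm of travel: 0.4 × 0.2 / (π × 0.875²) = 0.033260. Accumulating E over each segment gives final E = 0.6983.

G0 X-3.50 Y0.00 Z8.20
G1 X-1.75 Y-3.03 E0.1164
G1 X1.75 Y-3.03 E0.2328
G1 X3.50 Y0.00 E0.3492
G1 X1.75 Y3.03 E0.4655
G1 X-1.75 Y3.03 E0.5820
G1 X-3.50 Y0.00 E0.6983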